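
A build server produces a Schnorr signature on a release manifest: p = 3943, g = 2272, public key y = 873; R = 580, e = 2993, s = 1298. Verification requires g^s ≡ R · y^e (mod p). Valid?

no

g^s mod p:
2272^2 = 5161984 ≡ 597
2272^4 ≡ 597^2 = 356409 ≡ 1539
2272^8 ≡ 1539^2 = 2368521 ≡ 2721
2272^16 ≡ 2721^2 = 7403841 ≡ 2830
2272^32 ≡ 2830^2 = 8008900 ≡ 667
2272^64 ≡ 667^2 = 444889 ≡ 3273
2272^128 ≡ 3273^2 = 10712529 ≡ 3341
2272^256 ≡ 3341^2 = 11162281 ≡ 3591
2272^512 ≡ 3591^2 = 12895281 ≡ 1671
2272^1024 ≡ 1671^2 = 2792241 ≡ 597
1298 = 1024 + 256 + 16 + 2, so 2272^1298 ≡ 597·3591·2830·597 ≡ 3362 (mod 3943)
R · y^e mod p:
873^2 = 762129 ≡ 1130
873^4 ≡ 1130^2 = 1276900 ≡ 3311
873^8 ≡ 3311^2 = 10962721 ≡ 1181
873^16 ≡ 1181^2 = 1394761 ≡ 2882
873^32 ≡ 2882^2 = 8305924 ≡ 1966
873^64 ≡ 1966^2 = 3865156 ≡ 1016
873^128 ≡ 1016^2 = 1032256 ≡ 3133
873^256 ≡ 3133^2 = 9815689 ≡ 1562
873^512 ≡ 1562^2 = 2439844 ≡ 3070
873^1024 ≡ 3070^2 = 9424900 ≡ 1130
873^2048 ≡ 1130^2 = 1276900 ≡ 3311
2993 = 2048 + 512 + 256 + 128 + 32 + 16 + 1, so 873^2993 ≡ 3311·3070·1562·3133·1966·2882·873 ≡ 3942 (mod 3943)
580·3942 = 2286360 ≡ 3363 (mod 3943)
3362 ≠ 3363; the check fails.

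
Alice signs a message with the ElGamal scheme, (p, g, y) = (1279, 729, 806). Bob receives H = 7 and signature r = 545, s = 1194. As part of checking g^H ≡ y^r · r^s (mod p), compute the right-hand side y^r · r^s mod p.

679

806^2 = 649636 ≡ 1183
806^4 ≡ 1183^2 = 1399489 ≡ 263
806^8 ≡ 263^2 = 69169 ≡ 103
806^16 ≡ 103^2 = 10609 ≡ 377
806^32 ≡ 377^2 = 142129 ≡ 160
806^64 ≡ 160^2 = 25600 ≡ 20
806^128 ≡ 20^2 = 400
806^256 ≡ 400^2 = 160000 ≡ 125
806^512 ≡ 125^2 = 15625 ≡ 277
545 = 512 + 32 + 1, so 806^545 ≡ 277·160·806 ≡ 729 (mod 1279)
545^2 = 297025 ≡ 297
545^4 ≡ 297^2 = 88209 ≡ 1237
545^8 ≡ 1237^2 = 1530169 ≡ 485
545^16 ≡ 485^2 = 235225 ≡ 1168
545^32 ≡ 1168^2 = 1364224 ≡ 810
545^64 ≡ 810^2 = 656100 ≡ 1252
545^128 ≡ 1252^2 = 1567504 ≡ 729
545^256 ≡ 729^2 = 531441 ≡ 656
545^512 ≡ 656^2 = 430336 ≡ 592
545^1024 ≡ 592^2 = 350464 ≡ 18
1194 = 1024 + 128 + 32 + 8 + 2, so 545^1194 ≡ 18·729·810·485·297 ≡ 815 (mod 1279)
y^r · r^s ≡ 729·815 = 594135 ≡ 679 (mod 1279)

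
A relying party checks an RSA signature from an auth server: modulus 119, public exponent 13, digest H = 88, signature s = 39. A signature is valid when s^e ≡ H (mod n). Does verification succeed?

passes

s^2 ≡ 39^2 = 1521 ≡ 93
s^4 ≡ 93^2 = 8649 ≡ 81
s^8 ≡ 81^2 = 6561 ≡ 16
13 = 8 + 4 + 1, so s^13 ≡ 16·81·39 ≡ 88 (mod 119)
Since 88 equals the digest 88, verification succeeds.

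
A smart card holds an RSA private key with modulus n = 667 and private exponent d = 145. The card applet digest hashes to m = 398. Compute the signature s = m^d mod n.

m^145 mod 667 = 89

89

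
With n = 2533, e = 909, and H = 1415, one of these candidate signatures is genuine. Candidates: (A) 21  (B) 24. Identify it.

A

Candidate A: 21^2 = 441; 21^4 ≡ 441^2 = 194481 ≡ 1973; 21^8 ≡ 1973^2 = 3892729 ≡ 2041; 21^16 ≡ 2041^2 = 4165681 ≡ 1429; 21^32 ≡ 1429^2 = 2042041 ≡ 443; 21^64 ≡ 443^2 = 196249 ≡ 1208; 21^128 ≡ 1208^2 = 1459264 ≡ 256; 21^256 ≡ 256^2 = 65536 ≡ 2211; 21^512 ≡ 2211^2 = 4888521 ≡ 2364; 909 = 512 + 256 + 128 + 8 + 4 + 1, so 21^909 ≡ 2364·2211·256·2041·1973·21 ≡ 1415 (mod 2533)
  → matches H = 1415
Candidate B: 24^2 = 576; 24^4 ≡ 576^2 = 331776 ≡ 2486; 24^8 ≡ 2486^2 = 6180196 ≡ 2209; 24^16 ≡ 2209^2 = 4879681 ≡ 1123; 24^32 ≡ 1123^2 = 1261129 ≡ 2228; 24^64 ≡ 2228^2 = 4963984 ≡ 1837; 24^128 ≡ 1837^2 = 3374569 ≡ 613; 24^256 ≡ 613^2 = 375769 ≡ 885; 24^512 ≡ 885^2 = 783225 ≡ 528; 909 = 512 + 256 + 128 + 8 + 4 + 1, so 24^909 ≡ 528·885·613·2209·2486·24 ≡ 1842 (mod 2533)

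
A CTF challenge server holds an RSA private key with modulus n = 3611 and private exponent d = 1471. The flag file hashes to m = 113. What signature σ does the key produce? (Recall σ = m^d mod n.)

894

m^1471 mod 3611 = 894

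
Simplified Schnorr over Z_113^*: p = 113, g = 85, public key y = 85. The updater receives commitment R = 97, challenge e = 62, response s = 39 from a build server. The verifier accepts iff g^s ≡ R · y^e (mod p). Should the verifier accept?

g^s mod p:
85^2 = 7225 ≡ 106
85^4 ≡ 106^2 = 11236 ≡ 49
85^8 ≡ 49^2 = 2401 ≡ 28
85^16 ≡ 28^2 = 784 ≡ 106
85^32 ≡ 106^2 = 11236 ≡ 49
39 = 32 + 4 + 2 + 1, so 85^39 ≡ 49·49·106·85 ≡ 64 (mod 113)
R · y^e mod p:
85^2 = 7225 ≡ 106
85^4 ≡ 106^2 = 11236 ≡ 49
85^8 ≡ 49^2 = 2401 ≡ 28
85^16 ≡ 28^2 = 784 ≡ 106
85^32 ≡ 106^2 = 11236 ≡ 49
62 = 32 + 16 + 8 + 4 + 2, so 85^62 ≡ 49·106·28·49·106 ≡ 109 (mod 113)
97·109 = 10573 ≡ 64 (mod 113)
64 ≡ 64 (mod 113); signature holds.

accept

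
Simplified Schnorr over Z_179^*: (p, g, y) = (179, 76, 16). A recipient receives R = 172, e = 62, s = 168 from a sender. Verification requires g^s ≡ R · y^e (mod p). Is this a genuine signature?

genuine

g^s mod p:
76^2 = 5776 ≡ 48
76^4 ≡ 48^2 = 2304 ≡ 156
76^8 ≡ 156^2 = 24336 ≡ 171
76^16 ≡ 171^2 = 29241 ≡ 64
76^32 ≡ 64^2 = 4096 ≡ 158
76^64 ≡ 158^2 = 24964 ≡ 83
76^128 ≡ 83^2 = 6889 ≡ 87
168 = 128 + 32 + 8, so 76^168 ≡ 87·158·171 ≡ 117 (mod 179)
R · y^e mod p:
16^2 = 256 ≡ 77
16^4 ≡ 77^2 = 5929 ≡ 22
16^8 ≡ 22^2 = 484 ≡ 126
16^16 ≡ 126^2 = 15876 ≡ 124
16^32 ≡ 124^2 = 15376 ≡ 161
62 = 32 + 16 + 8 + 4 + 2, so 16^62 ≡ 161·124·126·22·77 ≡ 60 (mod 179)
172·60 = 10320 ≡ 117 (mod 179)
117 ≡ 117 (mod 179); signature holds.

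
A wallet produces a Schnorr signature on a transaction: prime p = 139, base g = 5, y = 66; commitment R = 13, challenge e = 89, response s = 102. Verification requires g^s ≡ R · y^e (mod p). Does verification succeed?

passes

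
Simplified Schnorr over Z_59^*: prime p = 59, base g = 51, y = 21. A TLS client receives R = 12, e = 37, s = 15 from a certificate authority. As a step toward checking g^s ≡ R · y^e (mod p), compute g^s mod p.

46

51^2 = 2601 ≡ 5
51^4 ≡ 5^2 = 25
51^8 ≡ 25^2 = 625 ≡ 35
15 = 8 + 4 + 2 + 1, so 51^15 ≡ 35·25·5·51 ≡ 46 (mod 59)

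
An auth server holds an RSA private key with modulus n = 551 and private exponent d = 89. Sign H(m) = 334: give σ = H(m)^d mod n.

387

(H(m))^2 ≡ 334^2 = 111556 ≡ 254
(H(m))^4 ≡ 254^2 = 64516 ≡ 49
(H(m))^8 ≡ 49^2 = 2401 ≡ 197
(H(m))^16 ≡ 197^2 = 38809 ≡ 239
(H(m))^32 ≡ 239^2 = 57121 ≡ 368
(H(m))^64 ≡ 368^2 = 135424 ≡ 429
89 = 64 + 16 + 8 + 1, so (H(m))^89 ≡ 429·239·197·334 ≡ 387 (mod 551)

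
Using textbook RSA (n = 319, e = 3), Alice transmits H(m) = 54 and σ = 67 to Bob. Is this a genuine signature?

σ^2 ≡ 67^2 = 4489 ≡ 23
3 = 2 + 1, so σ^3 ≡ 23·67 ≡ 265 (mod 319)
The recovered value 265 does not match the digest 54.

forged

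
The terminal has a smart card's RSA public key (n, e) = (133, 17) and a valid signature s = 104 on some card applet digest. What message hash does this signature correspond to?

55

s^2 ≡ 104^2 = 10816 ≡ 43
s^4 ≡ 43^2 = 1849 ≡ 120
s^8 ≡ 120^2 = 14400 ≡ 36
s^16 ≡ 36^2 = 1296 ≡ 99
17 = 16 + 1, so s^17 ≡ 99·104 ≡ 55 (mod 133)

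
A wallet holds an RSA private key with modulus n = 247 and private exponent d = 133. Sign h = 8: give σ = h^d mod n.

h^133 mod 247 = 8

8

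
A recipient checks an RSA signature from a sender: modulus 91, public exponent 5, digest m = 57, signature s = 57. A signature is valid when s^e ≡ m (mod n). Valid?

yes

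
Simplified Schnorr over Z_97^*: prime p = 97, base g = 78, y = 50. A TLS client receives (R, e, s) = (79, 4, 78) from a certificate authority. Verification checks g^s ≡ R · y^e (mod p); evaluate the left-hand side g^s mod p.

18

78^2 = 6084 ≡ 70
78^4 ≡ 70^2 = 4900 ≡ 50
78^8 ≡ 50^2 = 2500 ≡ 75
78^16 ≡ 75^2 = 5625 ≡ 96
78^32 ≡ 96^2 = 9216 ≡ 1
78^64 ≡ 1^2 = 1
78 = 64 + 8 + 4 + 2, so 78^78 ≡ 1·75·50·70 ≡ 18 (mod 97)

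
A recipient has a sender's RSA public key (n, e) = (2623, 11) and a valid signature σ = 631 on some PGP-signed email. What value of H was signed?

764

σ^2 ≡ 631^2 = 398161 ≡ 2088
σ^4 ≡ 2088^2 = 4359744 ≡ 318
σ^8 ≡ 318^2 = 101124 ≡ 1450
11 = 8 + 2 + 1, so σ^11 ≡ 1450·2088·631 ≡ 764 (mod 2623)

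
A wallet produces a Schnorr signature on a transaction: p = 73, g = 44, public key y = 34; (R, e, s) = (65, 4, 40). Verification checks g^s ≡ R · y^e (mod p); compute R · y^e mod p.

34^2 = 1156 ≡ 61
34^4 ≡ 61^2 = 3721 ≡ 71
R · y^e ≡ 65·71 = 4615 ≡ 16 (mod 73)

16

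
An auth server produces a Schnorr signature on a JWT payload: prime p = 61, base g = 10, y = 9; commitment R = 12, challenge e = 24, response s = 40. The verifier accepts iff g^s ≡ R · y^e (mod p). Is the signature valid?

invalid

g^s mod p:
10^2 = 100 ≡ 39
10^4 ≡ 39^2 = 1521 ≡ 57
10^8 ≡ 57^2 = 3249 ≡ 16
10^16 ≡ 16^2 = 256 ≡ 12
10^32 ≡ 12^2 = 144 ≡ 22
40 = 32 + 8, so 10^40 ≡ 22·16 ≡ 47 (mod 61)
R · y^e mod p:
9^2 = 81 ≡ 20
9^4 ≡ 20^2 = 400 ≡ 34
9^8 ≡ 34^2 = 1156 ≡ 58
9^16 ≡ 58^2 = 3364 ≡ 9
24 = 16 + 8, so 9^24 ≡ 9·58 ≡ 34 (mod 61)
12·34 = 408 ≡ 42 (mod 61)
47 ≠ 42; the check fails.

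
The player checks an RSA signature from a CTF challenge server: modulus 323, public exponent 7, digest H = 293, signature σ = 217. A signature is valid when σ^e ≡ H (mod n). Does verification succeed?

passes

σ^2 ≡ 217^2 = 47089 ≡ 254
σ^4 ≡ 254^2 = 64516 ≡ 239
7 = 4 + 2 + 1, so σ^7 ≡ 239·254·217 ≡ 293 (mod 323)
Since 293 equals the digest 293, verification succeeds.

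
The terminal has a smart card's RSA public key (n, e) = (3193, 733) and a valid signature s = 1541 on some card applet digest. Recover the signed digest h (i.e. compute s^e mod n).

912

Squares mod 3193: s^1≡1541, s^2≡2282, s^4≡2934, s^8≡28, s^16≡784, s^32≡1600, s^64≡2407, s^128≡1547, s^256≡1652, s^512≡2282
733 = 512 + 128 + 64 + 16 + 8 + 4 + 1, so s^733 ≡ 2282·1547·2407·784·28·2934·1541 ≡ 912 (mod 3193)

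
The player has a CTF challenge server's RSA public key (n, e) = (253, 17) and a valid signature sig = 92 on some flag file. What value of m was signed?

sig^2 ≡ 92^2 = 8464 ≡ 115
sig^4 ≡ 115^2 = 13225 ≡ 69
sig^8 ≡ 69^2 = 4761 ≡ 207
sig^16 ≡ 207^2 = 42849 ≡ 92
17 = 16 + 1, so sig^17 ≡ 92·92 ≡ 115 (mod 253)

115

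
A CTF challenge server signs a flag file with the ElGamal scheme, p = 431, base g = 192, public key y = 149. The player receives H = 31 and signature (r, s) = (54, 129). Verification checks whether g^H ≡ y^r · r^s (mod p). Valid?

Left side g^H mod p:
Squares mod 431: 192^1≡192, 192^2≡229, 192^4≡290, 192^8≡55, 192^16≡8
31 = 16 + 8 + 4 + 2 + 1, so 192^31 ≡ 8·55·290·229·192 ≡ 144 (mod 431)
Right side y^r · r^s mod p:
Squares mod 431: 149^1≡149, 149^2≡220, 149^4≡128, 149^8≡6, 149^16≡36, 149^32≡3
54 = 32 + 16 + 4 + 2, so 149^54 ≡ 3·36·128·220 ≡ 144 (mod 431)
Squares mod 431: 54^1≡54, 54^2≡330, 54^4≡288, 54^8≡192, 54^16≡229, 54^32≡290, 54^64≡55, 54^128≡8
129 = 128 + 1, so 54^129 ≡ 8·54 ≡ 1 (mod 431)
144·1 = 144 ≡ 144 (mod 431)
144 ≡ 144 (mod 431), so the signature is genuine.

yes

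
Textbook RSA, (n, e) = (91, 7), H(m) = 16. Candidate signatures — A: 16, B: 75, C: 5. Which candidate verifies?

A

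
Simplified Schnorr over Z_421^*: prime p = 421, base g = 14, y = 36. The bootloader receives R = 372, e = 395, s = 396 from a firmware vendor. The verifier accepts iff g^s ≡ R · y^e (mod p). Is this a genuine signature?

g^s mod p:
14^2 = 196
14^4 ≡ 196^2 = 38416 ≡ 105
14^8 ≡ 105^2 = 11025 ≡ 79
14^16 ≡ 79^2 = 6241 ≡ 347
14^32 ≡ 347^2 = 120409 ≡ 3
14^64 ≡ 3^2 = 9
14^128 ≡ 9^2 = 81
14^256 ≡ 81^2 = 6561 ≡ 246
396 = 256 + 128 + 8 + 4, so 14^396 ≡ 246·81·79·105 ≡ 307 (mod 421)
R · y^e mod p:
36^2 = 1296 ≡ 33
36^4 ≡ 33^2 = 1089 ≡ 247
36^8 ≡ 247^2 = 61009 ≡ 385
36^16 ≡ 385^2 = 148225 ≡ 33
36^32 ≡ 33^2 = 1089 ≡ 247
36^64 ≡ 247^2 = 61009 ≡ 385
36^128 ≡ 385^2 = 148225 ≡ 33
36^256 ≡ 33^2 = 1089 ≡ 247
395 = 256 + 128 + 8 + 2 + 1, so 36^395 ≡ 247·33·385·33·36 ≡ 346 (mod 421)
372·346 = 128712 ≡ 307 (mod 421)
307 ≡ 307 (mod 421); signature holds.

genuine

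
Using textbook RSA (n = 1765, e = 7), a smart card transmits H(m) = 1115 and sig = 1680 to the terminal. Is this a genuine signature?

forged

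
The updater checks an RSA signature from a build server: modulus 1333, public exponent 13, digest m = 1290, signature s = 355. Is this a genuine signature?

s^13 mod 1333 = 90
s^13 mod 1333 = 90, but m = 1290.

forged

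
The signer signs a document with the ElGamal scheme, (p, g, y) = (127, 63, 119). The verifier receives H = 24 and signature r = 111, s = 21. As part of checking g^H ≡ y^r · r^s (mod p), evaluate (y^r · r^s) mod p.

Squares mod 127: 119^1≡119, 119^2≡64, 119^4≡32, 119^8≡8, 119^16≡64, 119^32≡32, 119^64≡8
111 = 64 + 32 + 8 + 4 + 2 + 1, so 119^111 ≡ 8·32·8·32·64·119 ≡ 111 (mod 127)
Squares mod 127: 111^1≡111, 111^2≡2, 111^4≡4, 111^8≡16, 111^16≡2
21 = 16 + 4 + 1, so 111^21 ≡ 2·4·111 ≡ 126 (mod 127)
y^r · r^s ≡ 111·126 = 13986 ≡ 16 (mod 127)

16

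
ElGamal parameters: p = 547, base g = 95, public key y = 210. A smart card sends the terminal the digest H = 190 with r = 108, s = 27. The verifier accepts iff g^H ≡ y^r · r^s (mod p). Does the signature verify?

Left side g^H mod p:
95^2 = 9025 ≡ 273
95^4 ≡ 273^2 = 74529 ≡ 137
95^8 ≡ 137^2 = 18769 ≡ 171
95^16 ≡ 171^2 = 29241 ≡ 250
95^32 ≡ 250^2 = 62500 ≡ 142
95^64 ≡ 142^2 = 20164 ≡ 472
95^128 ≡ 472^2 = 222784 ≡ 155
190 = 128 + 32 + 16 + 8 + 4 + 2, so 95^190 ≡ 155·142·250·171·137·273 ≡ 276 (mod 547)
Right side y^r · r^s mod p:
210^2 = 44100 ≡ 340
210^4 ≡ 340^2 = 115600 ≡ 183
210^8 ≡ 183^2 = 33489 ≡ 122
210^16 ≡ 122^2 = 14884 ≡ 115
210^32 ≡ 115^2 = 13225 ≡ 97
210^64 ≡ 97^2 = 9409 ≡ 110
108 = 64 + 32 + 8 + 4, so 210^108 ≡ 110·97·122·183 ≡ 467 (mod 547)
108^2 = 11664 ≡ 177
108^4 ≡ 177^2 = 31329 ≡ 150
108^8 ≡ 150^2 = 22500 ≡ 73
108^16 ≡ 73^2 = 5329 ≡ 406
27 = 16 + 8 + 2 + 1, so 108^27 ≡ 406·73·177·108 ≡ 382 (mod 547)
467·382 = 178394 ≡ 72 (mod 547)
276 ≠ 72, so verification fails.

does not verify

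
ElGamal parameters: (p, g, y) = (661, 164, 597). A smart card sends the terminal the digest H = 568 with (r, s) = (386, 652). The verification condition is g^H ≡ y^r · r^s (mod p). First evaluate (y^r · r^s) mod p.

300

Squares mod 661: 597^1≡597, 597^2≡130, 597^4≡375, 597^8≡493, 597^16≡462, 597^32≡602, 597^64≡176, 597^128≡570, 597^256≡349
386 = 256 + 128 + 2, so 597^386 ≡ 349·570·130 ≡ 597 (mod 661)
Squares mod 661: 386^1≡386, 386^2≡271, 386^4≡70, 386^8≡273, 386^16≡497, 386^32≡456, 386^64≡382, 386^128≡504, 386^256≡192, 386^512≡509
652 = 512 + 128 + 8 + 4, so 386^652 ≡ 509·504·273·70 ≡ 615 (mod 661)
y^r · r^s ≡ 597·615 = 367155 ≡ 300 (mod 661)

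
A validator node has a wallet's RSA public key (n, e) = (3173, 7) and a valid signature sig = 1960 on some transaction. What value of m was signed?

Squares mod 3173: sig^1≡1960, sig^2≡2270, sig^4≡3121
7 = 4 + 2 + 1, so sig^7 ≡ 3121·2270·1960 ≡ 895 (mod 3173)

895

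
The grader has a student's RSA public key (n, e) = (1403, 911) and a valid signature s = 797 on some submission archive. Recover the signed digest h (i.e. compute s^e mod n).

s^2 ≡ 797^2 = 635209 ≡ 1053
s^4 ≡ 1053^2 = 1108809 ≡ 439
s^8 ≡ 439^2 = 192721 ≡ 510
s^16 ≡ 510^2 = 260100 ≡ 545
s^32 ≡ 545^2 = 297025 ≡ 992
s^64 ≡ 992^2 = 984064 ≡ 561
s^128 ≡ 561^2 = 314721 ≡ 449
s^256 ≡ 449^2 = 201601 ≡ 972
s^512 ≡ 972^2 = 944784 ≡ 565
911 = 512 + 256 + 128 + 8 + 4 + 2 + 1, so s^911 ≡ 565·972·449·510·439·1053·797 ≡ 1164 (mod 1403)

1164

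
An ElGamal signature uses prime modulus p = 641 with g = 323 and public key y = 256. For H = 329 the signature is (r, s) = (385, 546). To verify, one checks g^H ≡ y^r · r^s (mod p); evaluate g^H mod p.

323

Squares mod 641: 323^1≡323, 323^2≡487, 323^4≡640, 323^8≡1, 323^16≡1, 323^32≡1, 323^64≡1, 323^128≡1, 323^256≡1
329 = 256 + 64 + 8 + 1, so 323^329 ≡ 1·1·1·323 ≡ 323 (mod 641)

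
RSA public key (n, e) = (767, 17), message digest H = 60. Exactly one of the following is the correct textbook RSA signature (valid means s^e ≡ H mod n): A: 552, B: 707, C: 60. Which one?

C

Candidate A: Squares mod 767: 552^1≡552, 552^2≡205, 552^4≡607, 552^8≡289, 552^16≡685; 17 = 16 + 1, so 552^17 ≡ 685·552 ≡ 756 (mod 767)
Candidate B: Squares mod 767: 707^1≡707, 707^2≡532, 707^4≡1, 707^8≡1, 707^16≡1; 17 = 16 + 1, so 707^17 ≡ 1·707 ≡ 707 (mod 767)
Candidate C: Squares mod 767: 60^1≡60, 60^2≡532, 60^4≡1, 60^8≡1, 60^16≡1; 17 = 16 + 1, so 60^17 ≡ 1·60 ≡ 60 (mod 767)
  → matches H = 60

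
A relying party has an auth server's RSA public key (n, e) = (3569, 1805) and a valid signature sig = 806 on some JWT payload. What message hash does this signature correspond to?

1802

sig^2 ≡ 806^2 = 649636 ≡ 78
sig^4 ≡ 78^2 = 6084 ≡ 2515
sig^8 ≡ 2515^2 = 6325225 ≡ 957
sig^16 ≡ 957^2 = 915849 ≡ 2185
sig^32 ≡ 2185^2 = 4774225 ≡ 2472
sig^64 ≡ 2472^2 = 6110784 ≡ 656
sig^128 ≡ 656^2 = 430336 ≡ 2056
sig^256 ≡ 2056^2 = 4227136 ≡ 1440
sig^512 ≡ 1440^2 = 2073600 ≡ 11
sig^1024 ≡ 11^2 = 121
1805 = 1024 + 512 + 256 + 8 + 4 + 1, so sig^1805 ≡ 121·11·1440·957·2515·806 ≡ 1802 (mod 3569)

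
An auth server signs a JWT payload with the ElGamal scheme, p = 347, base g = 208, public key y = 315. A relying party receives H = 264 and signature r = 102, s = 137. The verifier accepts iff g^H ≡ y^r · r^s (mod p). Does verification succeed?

fails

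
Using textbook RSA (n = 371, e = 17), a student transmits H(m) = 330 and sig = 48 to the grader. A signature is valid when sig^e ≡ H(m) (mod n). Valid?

sig^2 ≡ 48^2 = 2304 ≡ 78
sig^4 ≡ 78^2 = 6084 ≡ 148
sig^8 ≡ 148^2 = 21904 ≡ 15
sig^16 ≡ 15^2 = 225
17 = 16 + 1, so sig^17 ≡ 225·48 ≡ 41 (mod 371)
41 ≠ 330, so verification fails.

no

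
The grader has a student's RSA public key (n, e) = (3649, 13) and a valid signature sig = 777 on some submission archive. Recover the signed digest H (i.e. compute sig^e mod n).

sig^2 ≡ 777^2 = 603729 ≡ 1644
sig^4 ≡ 1644^2 = 2702736 ≡ 2476
sig^8 ≡ 2476^2 = 6130576 ≡ 256
13 = 8 + 4 + 1, so sig^13 ≡ 256·2476·777 ≡ 582 (mod 3649)

582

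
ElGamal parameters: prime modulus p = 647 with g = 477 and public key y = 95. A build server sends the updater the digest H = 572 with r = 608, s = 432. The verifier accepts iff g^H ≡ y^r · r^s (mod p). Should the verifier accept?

reject

Left side g^H mod p:
477^2 = 227529 ≡ 432
477^4 ≡ 432^2 = 186624 ≡ 288
477^8 ≡ 288^2 = 82944 ≡ 128
477^16 ≡ 128^2 = 16384 ≡ 209
477^32 ≡ 209^2 = 43681 ≡ 332
477^64 ≡ 332^2 = 110224 ≡ 234
477^128 ≡ 234^2 = 54756 ≡ 408
477^256 ≡ 408^2 = 166464 ≡ 185
477^512 ≡ 185^2 = 34225 ≡ 581
572 = 512 + 32 + 16 + 8 + 4, so 477^572 ≡ 581·332·209·128·288 ≡ 189 (mod 647)
Right side y^r · r^s mod p:
95^2 = 9025 ≡ 614
95^4 ≡ 614^2 = 376996 ≡ 442
95^8 ≡ 442^2 = 195364 ≡ 617
95^16 ≡ 617^2 = 380689 ≡ 253
95^32 ≡ 253^2 = 64009 ≡ 603
95^64 ≡ 603^2 = 363609 ≡ 642
95^128 ≡ 642^2 = 412164 ≡ 25
95^256 ≡ 25^2 = 625
95^512 ≡ 625^2 = 390625 ≡ 484
608 = 512 + 64 + 32, so 95^608 ≡ 484·642·603 ≡ 372 (mod 647)
608^2 = 369664 ≡ 227
608^4 ≡ 227^2 = 51529 ≡ 416
608^8 ≡ 416^2 = 173056 ≡ 307
608^16 ≡ 307^2 = 94249 ≡ 434
608^32 ≡ 434^2 = 188356 ≡ 79
608^64 ≡ 79^2 = 6241 ≡ 418
608^128 ≡ 418^2 = 174724 ≡ 34
608^256 ≡ 34^2 = 1156 ≡ 509
432 = 256 + 128 + 32 + 16, so 608^432 ≡ 509·34·79·434 ≡ 168 (mod 647)
372·168 = 62496 ≡ 384 (mod 647)
189 ≠ 384, so verification fails.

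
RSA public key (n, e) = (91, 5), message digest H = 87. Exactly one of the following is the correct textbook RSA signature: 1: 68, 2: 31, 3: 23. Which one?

1

Candidate 1: Squares mod 91: 68^1≡68, 68^2≡74, 68^4≡16; 5 = 4 + 1, so 68^5 ≡ 16·68 ≡ 87 (mod 91)
  → matches H = 87
Candidate 2: Squares mod 91: 31^1≡31, 31^2≡51, 31^4≡53; 5 = 4 + 1, so 31^5 ≡ 53·31 ≡ 5 (mod 91)
Candidate 3: Squares mod 91: 23^1≡23, 23^2≡74, 23^4≡16; 5 = 4 + 1, so 23^5 ≡ 16·23 ≡ 4 (mod 91)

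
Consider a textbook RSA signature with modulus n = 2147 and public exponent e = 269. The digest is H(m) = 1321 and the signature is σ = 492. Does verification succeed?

fails

Squares mod 2147: σ^1≡492, σ^2≡1600, σ^4≡776, σ^8≡1016, σ^16≡1696, σ^32≡1583, σ^64≡340, σ^128≡1809, σ^256≡453
269 = 256 + 8 + 4 + 1, so σ^269 ≡ 453·1016·776·492 ≡ 826 (mod 2147)
826 ≠ 1321, so verification fails.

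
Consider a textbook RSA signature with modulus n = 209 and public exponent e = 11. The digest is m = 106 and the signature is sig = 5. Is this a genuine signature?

forged

sig^2 ≡ 5^2 = 25
sig^4 ≡ 25^2 = 625 ≡ 207
sig^8 ≡ 207^2 = 42849 ≡ 4
11 = 8 + 2 + 1, so sig^11 ≡ 4·25·5 ≡ 82 (mod 209)
sig^11 mod 209 = 82, but m = 106.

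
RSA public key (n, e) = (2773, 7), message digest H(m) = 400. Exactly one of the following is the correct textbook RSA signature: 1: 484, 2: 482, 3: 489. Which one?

Candidate 1: 484^7 mod 2773 = 400
  → matches H(m) = 400
Candidate 2: 482^7 mod 2773 = 2627
Candidate 3: 489^7 mod 2773 = 2051

1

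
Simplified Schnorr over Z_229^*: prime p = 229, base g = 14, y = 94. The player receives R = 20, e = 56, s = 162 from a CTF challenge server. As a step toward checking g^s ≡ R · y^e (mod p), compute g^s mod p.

14^162 mod 229 = 161

161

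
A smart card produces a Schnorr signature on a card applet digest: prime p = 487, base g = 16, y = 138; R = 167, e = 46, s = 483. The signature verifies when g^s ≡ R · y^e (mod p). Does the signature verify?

verifies

g^s mod p:
16^2 = 256
16^4 ≡ 256^2 = 65536 ≡ 278
16^8 ≡ 278^2 = 77284 ≡ 338
16^16 ≡ 338^2 = 114244 ≡ 286
16^32 ≡ 286^2 = 81796 ≡ 467
16^64 ≡ 467^2 = 218089 ≡ 400
16^128 ≡ 400^2 = 160000 ≡ 264
16^256 ≡ 264^2 = 69696 ≡ 55
483 = 256 + 128 + 64 + 32 + 2 + 1, so 16^483 ≡ 55·264·400·467·256·16 ≡ 431 (mod 487)
R · y^e mod p:
138^2 = 19044 ≡ 51
138^4 ≡ 51^2 = 2601 ≡ 166
138^8 ≡ 166^2 = 27556 ≡ 284
138^16 ≡ 284^2 = 80656 ≡ 301
138^32 ≡ 301^2 = 90601 ≡ 19
46 = 32 + 8 + 4 + 2, so 138^46 ≡ 19·284·166·51 ≡ 475 (mod 487)
167·475 = 79325 ≡ 431 (mod 487)
431 ≡ 431 (mod 487); signature holds.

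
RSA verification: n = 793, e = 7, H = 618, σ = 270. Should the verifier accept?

σ^2 ≡ 270^2 = 72900 ≡ 737
σ^4 ≡ 737^2 = 543169 ≡ 757
7 = 4 + 2 + 1, so σ^7 ≡ 757·737·270 ≡ 322 (mod 793)
322 ≠ 618, so verification fails.

reject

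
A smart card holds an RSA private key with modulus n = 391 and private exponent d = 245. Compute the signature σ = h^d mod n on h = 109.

198

Squares mod 391: h^1≡109, h^2≡151, h^4≡123, h^8≡271, h^16≡324, h^32≡188, h^64≡154, h^128≡256
245 = 128 + 64 + 32 + 16 + 4 + 1, so h^245 ≡ 256·154·188·324·123·109 ≡ 198 (mod 391)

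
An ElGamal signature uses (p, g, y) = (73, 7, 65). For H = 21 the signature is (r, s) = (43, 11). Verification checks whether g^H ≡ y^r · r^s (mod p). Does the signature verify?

verifies

Left side g^H mod p:
7^2 = 49
7^4 ≡ 49^2 = 2401 ≡ 65
7^8 ≡ 65^2 = 4225 ≡ 64
7^16 ≡ 64^2 = 4096 ≡ 8
21 = 16 + 4 + 1, so 7^21 ≡ 8·65·7 ≡ 63 (mod 73)
Right side y^r · r^s mod p:
65^2 = 4225 ≡ 64
65^4 ≡ 64^2 = 4096 ≡ 8
65^8 ≡ 8^2 = 64
65^16 ≡ 64^2 = 4096 ≡ 8
65^32 ≡ 8^2 = 64
43 = 32 + 8 + 2 + 1, so 65^43 ≡ 64·64·64·65 ≡ 65 (mod 73)
43^2 = 1849 ≡ 24
43^4 ≡ 24^2 = 576 ≡ 65
43^8 ≡ 65^2 = 4225 ≡ 64
11 = 8 + 2 + 1, so 43^11 ≡ 64·24·43 ≡ 56 (mod 73)
65·56 = 3640 ≡ 63 (mod 73)
63 ≡ 63 (mod 73), so the signature is genuine.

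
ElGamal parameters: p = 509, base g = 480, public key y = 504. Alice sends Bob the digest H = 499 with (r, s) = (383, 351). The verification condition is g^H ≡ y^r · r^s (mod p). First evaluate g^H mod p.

480^499 mod 509 = 425

425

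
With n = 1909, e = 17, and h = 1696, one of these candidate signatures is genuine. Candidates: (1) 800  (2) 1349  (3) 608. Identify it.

3

Candidate 1: Squares mod 1909: 800^1≡800, 800^2≡485, 800^4≡418, 800^8≡1005, 800^16≡164; 17 = 16 + 1, so 800^17 ≡ 164·800 ≡ 1388 (mod 1909)
Candidate 2: Squares mod 1909: 1349^1≡1349, 1349^2≡524, 1349^4≡1589, 1349^8≡1223, 1349^16≡982; 17 = 16 + 1, so 1349^17 ≡ 982·1349 ≡ 1781 (mod 1909)
Candidate 3: Squares mod 1909: 608^1≡608, 608^2≡1227, 608^4≡1237, 608^8≡1060, 608^16≡1108; 17 = 16 + 1, so 608^17 ≡ 1108·608 ≡ 1696 (mod 1909)
  → matches h = 1696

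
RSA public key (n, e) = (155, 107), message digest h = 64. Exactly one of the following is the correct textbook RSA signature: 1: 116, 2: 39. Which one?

2

Candidate 1: 116^2 = 13456 ≡ 126; 116^4 ≡ 126^2 = 15876 ≡ 66; 116^8 ≡ 66^2 = 4356 ≡ 16; 116^16 ≡ 16^2 = 256 ≡ 101; 116^32 ≡ 101^2 = 10201 ≡ 126; 116^64 ≡ 126^2 = 15876 ≡ 66; 107 = 64 + 32 + 8 + 2 + 1, so 116^107 ≡ 66·126·16·126·116 ≡ 91 (mod 155)
Candidate 2: 39^2 = 1521 ≡ 126; 39^4 ≡ 126^2 = 15876 ≡ 66; 39^8 ≡ 66^2 = 4356 ≡ 16; 39^16 ≡ 16^2 = 256 ≡ 101; 39^32 ≡ 101^2 = 10201 ≡ 126; 39^64 ≡ 126^2 = 15876 ≡ 66; 107 = 64 + 32 + 8 + 2 + 1, so 39^107 ≡ 66·126·16·126·39 ≡ 64 (mod 155)
  → matches h = 64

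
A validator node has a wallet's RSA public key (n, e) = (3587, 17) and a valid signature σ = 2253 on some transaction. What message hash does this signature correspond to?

1488

Squares mod 3587: σ^1≡2253, σ^2≡404, σ^4≡1801, σ^8≡953, σ^16≡698
17 = 16 + 1, so σ^17 ≡ 698·2253 ≡ 1488 (mod 3587)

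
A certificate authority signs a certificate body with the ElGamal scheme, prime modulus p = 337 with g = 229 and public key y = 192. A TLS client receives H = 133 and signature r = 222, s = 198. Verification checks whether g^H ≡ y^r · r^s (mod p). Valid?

Left side g^H mod p:
229^2 = 52441 ≡ 206
229^4 ≡ 206^2 = 42436 ≡ 311
229^8 ≡ 311^2 = 96721 ≡ 2
229^16 ≡ 2^2 = 4
229^32 ≡ 4^2 = 16
229^64 ≡ 16^2 = 256
229^128 ≡ 256^2 = 65536 ≡ 158
133 = 128 + 4 + 1, so 229^133 ≡ 158·311·229 ≡ 172 (mod 337)
Right side y^r · r^s mod p:
192^2 = 36864 ≡ 131
192^4 ≡ 131^2 = 17161 ≡ 311
192^8 ≡ 311^2 = 96721 ≡ 2
192^16 ≡ 2^2 = 4
192^32 ≡ 4^2 = 16
192^64 ≡ 16^2 = 256
192^128 ≡ 256^2 = 65536 ≡ 158
222 = 128 + 64 + 16 + 8 + 4 + 2, so 192^222 ≡ 158·256·4·2·311·131 ≡ 55 (mod 337)
222^2 = 49284 ≡ 82
222^4 ≡ 82^2 = 6724 ≡ 321
222^8 ≡ 321^2 = 103041 ≡ 256
222^16 ≡ 256^2 = 65536 ≡ 158
222^32 ≡ 158^2 = 24964 ≡ 26
222^64 ≡ 26^2 = 676 ≡ 2
222^128 ≡ 2^2 = 4
198 = 128 + 64 + 4 + 2, so 222^198 ≡ 4·2·321·82 ≡ 288 (mod 337)
55·288 = 15840 ≡ 1 (mod 337)
172 ≠ 1, so verification fails.

no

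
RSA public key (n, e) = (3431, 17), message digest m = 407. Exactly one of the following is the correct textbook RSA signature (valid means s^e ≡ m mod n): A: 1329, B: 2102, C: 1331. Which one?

Candidate A: Squares mod 3431: 1329^1≡1329, 1329^2≡2707, 1329^4≡2664, 1329^8≡1588, 1329^16≡3390; 17 = 16 + 1, so 1329^17 ≡ 3390·1329 ≡ 407 (mod 3431)
  → matches m = 407
Candidate B: Squares mod 3431: 2102^1≡2102, 2102^2≡2707, 2102^4≡2664, 2102^8≡1588, 2102^16≡3390; 17 = 16 + 1, so 2102^17 ≡ 3390·2102 ≡ 3024 (mod 3431)
Candidate C: Squares mod 3431: 1331^1≡1331, 1331^2≡1165, 1331^4≡1980, 1331^8≡2198, 1331^16≡356; 17 = 16 + 1, so 1331^17 ≡ 356·1331 ≡ 358 (mod 3431)

A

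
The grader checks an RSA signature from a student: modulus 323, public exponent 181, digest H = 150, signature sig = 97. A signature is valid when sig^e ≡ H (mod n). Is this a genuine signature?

forged

Squares mod 323: sig^1≡97, sig^2≡42, sig^4≡149, sig^8≡237, sig^16≡290, sig^32≡120, sig^64≡188, sig^128≡137
181 = 128 + 32 + 16 + 4 + 1, so sig^181 ≡ 137·120·290·149·97 ≡ 173 (mod 323)
sig^181 mod 323 = 173, but H = 150.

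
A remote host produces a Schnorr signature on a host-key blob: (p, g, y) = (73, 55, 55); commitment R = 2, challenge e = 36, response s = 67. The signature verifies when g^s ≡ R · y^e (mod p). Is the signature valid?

g^s mod p:
55^2 = 3025 ≡ 32
55^4 ≡ 32^2 = 1024 ≡ 2
55^8 ≡ 2^2 = 4
55^16 ≡ 4^2 = 16
55^32 ≡ 16^2 = 256 ≡ 37
55^64 ≡ 37^2 = 1369 ≡ 55
67 = 64 + 2 + 1, so 55^67 ≡ 55·32·55 ≡ 2 (mod 73)
R · y^e mod p:
55^2 = 3025 ≡ 32
55^4 ≡ 32^2 = 1024 ≡ 2
55^8 ≡ 2^2 = 4
55^16 ≡ 4^2 = 16
55^32 ≡ 16^2 = 256 ≡ 37
36 = 32 + 4, so 55^36 ≡ 37·2 ≡ 1 (mod 73)
2·1 = 2 ≡ 2 (mod 73)
2 ≡ 2 (mod 73); signature holds.

valid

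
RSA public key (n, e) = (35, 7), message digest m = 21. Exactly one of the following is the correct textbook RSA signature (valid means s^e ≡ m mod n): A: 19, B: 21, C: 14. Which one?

Candidate A: Squares mod 35: 19^1≡19, 19^2≡11, 19^4≡16; 7 = 4 + 2 + 1, so 19^7 ≡ 16·11·19 ≡ 19 (mod 35)
Candidate B: Squares mod 35: 21^1≡21, 21^2≡21, 21^4≡21; 7 = 4 + 2 + 1, so 21^7 ≡ 21·21·21 ≡ 21 (mod 35)
  → matches m = 21
Candidate C: Squares mod 35: 14^1≡14, 14^2≡21, 14^4≡21; 7 = 4 + 2 + 1, so 14^7 ≡ 21·21·14 ≡ 14 (mod 35)

B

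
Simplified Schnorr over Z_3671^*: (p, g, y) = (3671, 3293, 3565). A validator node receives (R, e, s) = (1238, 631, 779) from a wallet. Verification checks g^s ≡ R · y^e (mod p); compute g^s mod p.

1258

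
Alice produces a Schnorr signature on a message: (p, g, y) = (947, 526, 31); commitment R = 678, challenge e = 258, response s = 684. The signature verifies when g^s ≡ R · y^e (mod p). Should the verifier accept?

accept

g^s mod p:
526^2 = 276676 ≡ 152
526^4 ≡ 152^2 = 23104 ≡ 376
526^8 ≡ 376^2 = 141376 ≡ 273
526^16 ≡ 273^2 = 74529 ≡ 663
526^32 ≡ 663^2 = 439569 ≡ 161
526^64 ≡ 161^2 = 25921 ≡ 352
526^128 ≡ 352^2 = 123904 ≡ 794
526^256 ≡ 794^2 = 630436 ≡ 681
526^512 ≡ 681^2 = 463761 ≡ 678
684 = 512 + 128 + 32 + 8 + 4, so 526^684 ≡ 678·794·161·273·376 ≡ 334 (mod 947)
R · y^e mod p:
31^2 = 961 ≡ 14
31^4 ≡ 14^2 = 196
31^8 ≡ 196^2 = 38416 ≡ 536
31^16 ≡ 536^2 = 287296 ≡ 355
31^32 ≡ 355^2 = 126025 ≡ 74
31^64 ≡ 74^2 = 5476 ≡ 741
31^128 ≡ 741^2 = 549081 ≡ 768
31^256 ≡ 768^2 = 589824 ≡ 790
258 = 256 + 2, so 31^258 ≡ 790·14 ≡ 643 (mod 947)
678·643 = 435954 ≡ 334 (mod 947)
334 ≡ 334 (mod 947); signature holds.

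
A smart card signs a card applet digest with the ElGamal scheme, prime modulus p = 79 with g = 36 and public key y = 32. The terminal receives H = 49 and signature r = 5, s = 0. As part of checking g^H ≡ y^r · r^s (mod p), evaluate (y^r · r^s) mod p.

51

32^2 = 1024 ≡ 76
32^4 ≡ 76^2 = 5776 ≡ 9
5 = 4 + 1, so 32^5 ≡ 9·32 ≡ 51 (mod 79)
5^0 mod 79 = 1
y^r · r^s ≡ 51·1 = 51 ≡ 51 (mod 79)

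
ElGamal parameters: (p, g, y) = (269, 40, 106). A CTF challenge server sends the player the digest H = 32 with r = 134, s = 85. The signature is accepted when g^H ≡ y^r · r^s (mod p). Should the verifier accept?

Left side g^H mod p:
Squares mod 269: 40^1≡40, 40^2≡255, 40^4≡196, 40^8≡218, 40^16≡180, 40^32≡120
40^32 ≡ 120 (mod 269)
Right side y^r · r^s mod p:
Squares mod 269: 106^1≡106, 106^2≡207, 106^4≡78, 106^8≡166, 106^16≡118, 106^32≡205, 106^64≡61, 106^128≡224
134 = 128 + 4 + 2, so 106^134 ≡ 224·78·207 ≡ 268 (mod 269)
Squares mod 269: 134^1≡134, 134^2≡202, 134^4≡185, 134^8≡62, 134^16≡78, 134^32≡166, 134^64≡118
85 = 64 + 16 + 4 + 1, so 134^85 ≡ 118·78·185·134 ≡ 15 (mod 269)
268·15 = 4020 ≡ 254 (mod 269)
120 ≠ 254, so verification fails.

reject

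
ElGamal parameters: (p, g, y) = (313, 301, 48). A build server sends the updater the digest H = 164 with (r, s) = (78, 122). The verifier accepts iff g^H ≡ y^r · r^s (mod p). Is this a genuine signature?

Left side g^H mod p:
301^2 = 90601 ≡ 144
301^4 ≡ 144^2 = 20736 ≡ 78
301^8 ≡ 78^2 = 6084 ≡ 137
301^16 ≡ 137^2 = 18769 ≡ 302
301^32 ≡ 302^2 = 91204 ≡ 121
301^64 ≡ 121^2 = 14641 ≡ 243
301^128 ≡ 243^2 = 59049 ≡ 205
164 = 128 + 32 + 4, so 301^164 ≡ 205·121·78 ≡ 137 (mod 313)
Right side y^r · r^s mod p:
48^2 = 2304 ≡ 113
48^4 ≡ 113^2 = 12769 ≡ 249
48^8 ≡ 249^2 = 62001 ≡ 27
48^16 ≡ 27^2 = 729 ≡ 103
48^32 ≡ 103^2 = 10609 ≡ 280
48^64 ≡ 280^2 = 78400 ≡ 150
78 = 64 + 8 + 4 + 2, so 48^78 ≡ 150·27·249·113 ≡ 1 (mod 313)
78^2 = 6084 ≡ 137
78^4 ≡ 137^2 = 18769 ≡ 302
78^8 ≡ 302^2 = 91204 ≡ 121
78^16 ≡ 121^2 = 14641 ≡ 243
78^32 ≡ 243^2 = 59049 ≡ 205
78^64 ≡ 205^2 = 42025 ≡ 83
122 = 64 + 32 + 16 + 8 + 2, so 78^122 ≡ 83·205·243·121·137 ≡ 81 (mod 313)
1·81 = 81 ≡ 81 (mod 313)
137 ≠ 81, so verification fails.

forged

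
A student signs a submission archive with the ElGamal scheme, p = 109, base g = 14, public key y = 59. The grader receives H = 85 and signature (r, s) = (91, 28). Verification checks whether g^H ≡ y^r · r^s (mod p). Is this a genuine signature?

genuine

Left side g^H mod p:
Squares mod 109: 14^1≡14, 14^2≡87, 14^4≡48, 14^8≡15, 14^16≡7, 14^32≡49, 14^64≡3
85 = 64 + 16 + 4 + 1, so 14^85 ≡ 3·7·48·14 ≡ 51 (mod 109)
Right side y^r · r^s mod p:
Squares mod 109: 59^1≡59, 59^2≡102, 59^4≡49, 59^8≡3, 59^16≡9, 59^32≡81, 59^64≡21
91 = 64 + 16 + 8 + 2 + 1, so 59^91 ≡ 21·9·3·102·59 ≡ 70 (mod 109)
Squares mod 109: 91^1≡91, 91^2≡106, 91^4≡9, 91^8≡81, 91^16≡21
28 = 16 + 8 + 4, so 91^28 ≡ 21·81·9 ≡ 49 (mod 109)
70·49 = 3430 ≡ 51 (mod 109)
51 ≡ 51 (mod 109), so the signature is genuine.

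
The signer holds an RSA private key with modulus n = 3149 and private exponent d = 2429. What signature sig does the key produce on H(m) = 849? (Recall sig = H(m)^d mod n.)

1800

(H(m))^2429 mod 3149 = 1800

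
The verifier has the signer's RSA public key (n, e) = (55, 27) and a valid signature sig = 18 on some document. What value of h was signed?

17

Squares mod 55: sig^1≡18, sig^2≡49, sig^4≡36, sig^8≡31, sig^16≡26
27 = 16 + 8 + 2 + 1, so sig^27 ≡ 26·31·49·18 ≡ 17 (mod 55)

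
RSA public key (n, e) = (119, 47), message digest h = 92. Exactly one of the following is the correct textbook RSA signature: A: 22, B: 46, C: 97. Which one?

A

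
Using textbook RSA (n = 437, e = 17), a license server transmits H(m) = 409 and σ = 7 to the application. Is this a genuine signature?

forged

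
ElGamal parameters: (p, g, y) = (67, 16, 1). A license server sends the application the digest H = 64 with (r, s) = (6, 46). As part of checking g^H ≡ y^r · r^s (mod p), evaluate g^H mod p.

39

Squares mod 67: 16^1≡16, 16^2≡55, 16^4≡10, 16^8≡33, 16^16≡17, 16^32≡21, 16^64≡39
16^64 ≡ 39 (mod 67)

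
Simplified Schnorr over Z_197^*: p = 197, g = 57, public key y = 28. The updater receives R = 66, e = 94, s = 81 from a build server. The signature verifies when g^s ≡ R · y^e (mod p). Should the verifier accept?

g^s mod p:
57^2 = 3249 ≡ 97
57^4 ≡ 97^2 = 9409 ≡ 150
57^8 ≡ 150^2 = 22500 ≡ 42
57^16 ≡ 42^2 = 1764 ≡ 188
57^32 ≡ 188^2 = 35344 ≡ 81
57^64 ≡ 81^2 = 6561 ≡ 60
81 = 64 + 16 + 1, so 57^81 ≡ 60·188·57 ≡ 149 (mod 197)
R · y^e mod p:
28^2 = 784 ≡ 193
28^4 ≡ 193^2 = 37249 ≡ 16
28^8 ≡ 16^2 = 256 ≡ 59
28^16 ≡ 59^2 = 3481 ≡ 132
28^32 ≡ 132^2 = 17424 ≡ 88
28^64 ≡ 88^2 = 7744 ≡ 61
94 = 64 + 16 + 8 + 4 + 2, so 28^94 ≡ 61·132·59·16·193 ≡ 37 (mod 197)
66·37 = 2442 ≡ 78 (mod 197)
149 ≠ 78; the check fails.

reject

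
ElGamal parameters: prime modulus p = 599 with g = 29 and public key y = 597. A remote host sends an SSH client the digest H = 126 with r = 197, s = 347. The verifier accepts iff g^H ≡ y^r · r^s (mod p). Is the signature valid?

Left side g^H mod p:
Squares mod 599: 29^1≡29, 29^2≡242, 29^4≡461, 29^8≡475, 29^16≡401, 29^32≡269, 29^64≡481
126 = 64 + 32 + 16 + 8 + 4 + 2, so 29^126 ≡ 481·269·401·475·461·242 ≡ 211 (mod 599)
Right side y^r · r^s mod p:
Squares mod 599: 597^1≡597, 597^2≡4, 597^4≡16, 597^8≡256, 597^16≡245, 597^32≡125, 597^64≡51, 597^128≡205
197 = 128 + 64 + 4 + 1, so 597^197 ≡ 205·51·16·597 ≡ 281 (mod 599)
Squares mod 599: 197^1≡197, 197^2≡473, 197^4≡302, 197^8≡156, 197^16≡376, 197^32≡12, 197^64≡144, 197^128≡370, 197^256≡328
347 = 256 + 64 + 16 + 8 + 2 + 1, so 197^347 ≡ 328·144·376·156·473·197 ≡ 280 (mod 599)
281·280 = 78680 ≡ 211 (mod 599)
211 ≡ 211 (mod 599), so the signature is genuine.

valid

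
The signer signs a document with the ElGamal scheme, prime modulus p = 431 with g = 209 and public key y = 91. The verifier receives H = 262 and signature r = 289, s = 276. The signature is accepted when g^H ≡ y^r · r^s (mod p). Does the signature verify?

Left side g^H mod p:
209^262 mod 431 = 171
Right side y^r · r^s mod p:
91^289 mod 431 = 379
289^276 mod 431 = 5
379·5 = 1895 ≡ 171 (mod 431)
171 ≡ 171 (mod 431), so the signature is genuine.

verifies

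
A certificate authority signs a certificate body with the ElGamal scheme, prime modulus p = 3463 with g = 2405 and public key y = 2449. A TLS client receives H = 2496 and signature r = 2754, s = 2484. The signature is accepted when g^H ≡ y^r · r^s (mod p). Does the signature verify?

does not verify

Left side g^H mod p:
2405^2 = 5784025 ≡ 815
2405^4 ≡ 815^2 = 664225 ≡ 2792
2405^8 ≡ 2792^2 = 7795264 ≡ 51
2405^16 ≡ 51^2 = 2601
2405^32 ≡ 2601^2 = 6765201 ≡ 1962
2405^64 ≡ 1962^2 = 3849444 ≡ 2051
2405^128 ≡ 2051^2 = 4206601 ≡ 2519
2405^256 ≡ 2519^2 = 6345361 ≡ 1145
2405^512 ≡ 1145^2 = 1311025 ≡ 2011
2405^1024 ≡ 2011^2 = 4044121 ≡ 2800
2405^2048 ≡ 2800^2 = 7840000 ≡ 3231
2496 = 2048 + 256 + 128 + 64, so 2405^2496 ≡ 3231·1145·2519·2051 ≡ 1851 (mod 3463)
Right side y^r · r^s mod p:
2449^2 = 5997601 ≡ 3148
2449^4 ≡ 3148^2 = 9909904 ≡ 2261
2449^8 ≡ 2261^2 = 5112121 ≡ 733
2449^16 ≡ 733^2 = 537289 ≡ 524
2449^32 ≡ 524^2 = 274576 ≡ 999
2449^64 ≡ 999^2 = 998001 ≡ 657
2449^128 ≡ 657^2 = 431649 ≡ 2237
2449^256 ≡ 2237^2 = 5004169 ≡ 134
2449^512 ≡ 134^2 = 17956 ≡ 641
2449^1024 ≡ 641^2 = 410881 ≡ 2247
2449^2048 ≡ 2247^2 = 5049009 ≡ 3418
2754 = 2048 + 512 + 128 + 64 + 2, so 2449^2754 ≡ 3418·641·2237·657·3148 ≡ 2385 (mod 3463)
2754^2 = 7584516 ≡ 546
2754^4 ≡ 546^2 = 298116 ≡ 298
2754^8 ≡ 298^2 = 88804 ≡ 2229
2754^16 ≡ 2229^2 = 4968441 ≡ 2499
2754^32 ≡ 2499^2 = 6245001 ≡ 1212
2754^64 ≡ 1212^2 = 1468944 ≡ 632
2754^128 ≡ 632^2 = 399424 ≡ 1179
2754^256 ≡ 1179^2 = 1390041 ≡ 1378
2754^512 ≡ 1378^2 = 1898884 ≡ 1160
2754^1024 ≡ 1160^2 = 1345600 ≡ 1956
2754^2048 ≡ 1956^2 = 3825936 ≡ 2784
2484 = 2048 + 256 + 128 + 32 + 16 + 4, so 2754^2484 ≡ 2784·1378·1179·1212·2499·298 ≡ 3197 (mod 3463)
2385·3197 = 7624845 ≡ 2782 (mod 3463)
1851 ≠ 2782, so verification fails.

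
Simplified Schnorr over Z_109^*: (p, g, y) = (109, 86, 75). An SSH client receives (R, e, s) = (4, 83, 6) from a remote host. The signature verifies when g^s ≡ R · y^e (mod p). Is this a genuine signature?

genuine

g^s mod p:
86^6 mod 109 = 46
R · y^e mod p:
75^83 mod 109 = 66
4·66 = 264 ≡ 46 (mod 109)
46 ≡ 46 (mod 109); signature holds.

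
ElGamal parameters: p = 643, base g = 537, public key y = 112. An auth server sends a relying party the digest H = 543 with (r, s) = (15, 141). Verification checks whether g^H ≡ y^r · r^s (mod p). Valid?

Left side g^H mod p:
537^543 mod 643 = 323
Right side y^r · r^s mod p:
112^15 mod 643 = 281
15^141 mod 643 = 321
281·321 = 90201 ≡ 181 (mod 643)
323 ≠ 181, so verification fails.

no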